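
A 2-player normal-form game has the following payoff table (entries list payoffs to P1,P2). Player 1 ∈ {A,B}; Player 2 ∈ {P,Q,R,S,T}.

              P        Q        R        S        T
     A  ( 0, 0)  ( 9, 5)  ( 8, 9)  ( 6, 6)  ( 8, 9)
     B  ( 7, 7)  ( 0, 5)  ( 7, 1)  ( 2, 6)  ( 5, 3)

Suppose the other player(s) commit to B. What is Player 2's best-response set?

argmax u_2 = {P}

u_2(P vs B) = 7
u_2(Q vs B) = 5
u_2(R vs B) = 1
u_2(S vs B) = 6
u_2(T vs B) = 3
max payoff 7 at {P}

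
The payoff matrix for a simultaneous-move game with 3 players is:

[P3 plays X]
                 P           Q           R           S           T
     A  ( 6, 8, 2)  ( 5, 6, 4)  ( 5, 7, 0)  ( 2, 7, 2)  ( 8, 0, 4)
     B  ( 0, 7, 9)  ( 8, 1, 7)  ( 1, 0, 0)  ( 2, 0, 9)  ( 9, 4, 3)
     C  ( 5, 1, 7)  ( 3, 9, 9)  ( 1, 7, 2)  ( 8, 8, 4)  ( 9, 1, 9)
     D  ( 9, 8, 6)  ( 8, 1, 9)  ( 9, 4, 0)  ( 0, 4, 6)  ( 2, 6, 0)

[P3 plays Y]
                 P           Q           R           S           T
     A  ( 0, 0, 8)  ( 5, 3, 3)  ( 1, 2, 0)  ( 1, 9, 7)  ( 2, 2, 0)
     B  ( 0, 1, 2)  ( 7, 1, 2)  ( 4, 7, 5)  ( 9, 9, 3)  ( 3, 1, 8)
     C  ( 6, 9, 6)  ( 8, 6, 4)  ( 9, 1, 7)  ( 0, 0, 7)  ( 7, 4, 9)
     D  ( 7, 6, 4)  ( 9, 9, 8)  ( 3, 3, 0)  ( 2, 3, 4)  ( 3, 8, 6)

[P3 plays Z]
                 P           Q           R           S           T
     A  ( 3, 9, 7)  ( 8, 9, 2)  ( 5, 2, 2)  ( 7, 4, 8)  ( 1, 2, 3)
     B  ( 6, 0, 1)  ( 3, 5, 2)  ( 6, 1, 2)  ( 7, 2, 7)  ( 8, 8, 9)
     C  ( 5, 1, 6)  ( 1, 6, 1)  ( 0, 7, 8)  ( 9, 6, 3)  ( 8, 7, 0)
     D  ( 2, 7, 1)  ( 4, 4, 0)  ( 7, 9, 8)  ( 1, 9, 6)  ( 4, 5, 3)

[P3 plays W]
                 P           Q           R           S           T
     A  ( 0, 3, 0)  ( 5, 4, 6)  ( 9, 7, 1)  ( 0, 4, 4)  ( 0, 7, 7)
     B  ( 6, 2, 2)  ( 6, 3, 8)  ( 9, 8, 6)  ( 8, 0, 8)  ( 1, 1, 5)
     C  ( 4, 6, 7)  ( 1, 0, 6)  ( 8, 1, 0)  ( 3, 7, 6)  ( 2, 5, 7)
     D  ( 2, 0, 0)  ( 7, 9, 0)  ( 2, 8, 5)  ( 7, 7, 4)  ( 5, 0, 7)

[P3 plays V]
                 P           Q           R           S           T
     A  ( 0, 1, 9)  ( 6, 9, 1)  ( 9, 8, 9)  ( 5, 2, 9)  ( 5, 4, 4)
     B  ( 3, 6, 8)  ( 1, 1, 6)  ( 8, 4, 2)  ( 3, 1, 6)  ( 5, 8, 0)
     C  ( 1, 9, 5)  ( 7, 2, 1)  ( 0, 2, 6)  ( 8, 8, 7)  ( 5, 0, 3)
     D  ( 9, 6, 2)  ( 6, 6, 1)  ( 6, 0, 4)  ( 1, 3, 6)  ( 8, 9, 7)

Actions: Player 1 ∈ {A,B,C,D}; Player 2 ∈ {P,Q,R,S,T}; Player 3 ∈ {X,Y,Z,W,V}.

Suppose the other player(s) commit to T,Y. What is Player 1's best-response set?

u_1(A vs T,Y) = 2
u_1(B vs T,Y) = 3
u_1(C vs T,Y) = 7
u_1(D vs T,Y) = 3
max payoff 7 at {C}

P1 best: {C}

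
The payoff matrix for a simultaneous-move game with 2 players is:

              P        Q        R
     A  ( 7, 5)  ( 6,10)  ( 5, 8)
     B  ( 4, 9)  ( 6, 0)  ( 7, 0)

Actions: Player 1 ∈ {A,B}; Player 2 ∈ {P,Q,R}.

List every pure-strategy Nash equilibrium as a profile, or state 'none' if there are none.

(A,P): not NE [P2→Q gives 10>5]
(A,Q): NE
(A,R): not NE [P1→B gives 7>5; P2→Q gives 10>8]
(B,P): not NE [P1→A gives 7>4]
(B,Q): not NE [P2→P gives 9>0]
(B,R): not NE [P2→P gives 9>0]

Nash profiles: (A,Q)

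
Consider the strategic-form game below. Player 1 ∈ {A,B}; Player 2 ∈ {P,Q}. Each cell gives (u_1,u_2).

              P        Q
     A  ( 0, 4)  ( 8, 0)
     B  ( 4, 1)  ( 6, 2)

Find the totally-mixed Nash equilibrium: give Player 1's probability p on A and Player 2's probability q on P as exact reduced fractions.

p=1/5, q=1/3

P1 indiff ⇒ q·0+(1-q)·8 = q·4+(1-q)·6 ⇒ q(-4) = (1-q)(-2) ⇒ q = 1/3
P2 indiff ⇒ p·4+(1-p)·1 = p·0+(1-p)·2 ⇒ p(4) = (1-p)(1) ⇒ p = 1/5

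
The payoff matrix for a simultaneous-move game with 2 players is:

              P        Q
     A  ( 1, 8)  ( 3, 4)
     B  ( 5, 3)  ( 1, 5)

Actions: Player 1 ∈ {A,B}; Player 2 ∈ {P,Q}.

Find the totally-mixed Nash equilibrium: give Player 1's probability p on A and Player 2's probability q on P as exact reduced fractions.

p=1/3, q=1/3

P1 indiff ⇒ q·1+(1-q)·3 = q·5+(1-q)·1 ⇒ q(-4) = (1-q)(-2) ⇒ q = 1/3
P2 indiff ⇒ p·8+(1-p)·3 = p·4+(1-p)·5 ⇒ p(4) = (1-p)(2) ⇒ p = 1/3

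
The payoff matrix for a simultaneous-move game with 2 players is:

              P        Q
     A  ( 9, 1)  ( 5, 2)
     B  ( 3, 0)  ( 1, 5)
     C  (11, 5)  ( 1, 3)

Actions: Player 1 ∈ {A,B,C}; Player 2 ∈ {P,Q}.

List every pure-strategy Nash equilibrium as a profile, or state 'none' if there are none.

(A,P): not NE [P1→C gives 11>9; P2→Q gives 2>1]
(A,Q): NE
(B,P): not NE [P1→C gives 11>3; P2→Q gives 5>0]
(B,Q): not NE [P1→A gives 5>1]
(C,P): NE
(C,Q): not NE [P1→A gives 5>1; P2→P gives 5>3]

NE set: (A,Q), (C,P)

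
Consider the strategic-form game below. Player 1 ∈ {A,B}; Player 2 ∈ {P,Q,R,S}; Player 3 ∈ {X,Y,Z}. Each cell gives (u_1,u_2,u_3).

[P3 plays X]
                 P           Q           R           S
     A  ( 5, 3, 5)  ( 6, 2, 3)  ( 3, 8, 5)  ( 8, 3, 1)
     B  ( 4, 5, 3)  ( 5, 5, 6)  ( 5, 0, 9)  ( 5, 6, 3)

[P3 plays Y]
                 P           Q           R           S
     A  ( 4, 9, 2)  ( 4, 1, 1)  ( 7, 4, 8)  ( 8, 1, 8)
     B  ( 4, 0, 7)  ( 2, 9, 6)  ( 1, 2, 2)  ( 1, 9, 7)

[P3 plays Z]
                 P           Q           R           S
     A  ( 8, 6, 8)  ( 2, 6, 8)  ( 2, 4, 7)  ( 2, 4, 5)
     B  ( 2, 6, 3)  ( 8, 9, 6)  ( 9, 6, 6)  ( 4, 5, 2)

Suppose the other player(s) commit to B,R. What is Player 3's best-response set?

argmax u_3 = {X}

u_3(X vs B,R) = 9
u_3(Y vs B,R) = 2
u_3(Z vs B,R) = 6
max payoff 9 at {X}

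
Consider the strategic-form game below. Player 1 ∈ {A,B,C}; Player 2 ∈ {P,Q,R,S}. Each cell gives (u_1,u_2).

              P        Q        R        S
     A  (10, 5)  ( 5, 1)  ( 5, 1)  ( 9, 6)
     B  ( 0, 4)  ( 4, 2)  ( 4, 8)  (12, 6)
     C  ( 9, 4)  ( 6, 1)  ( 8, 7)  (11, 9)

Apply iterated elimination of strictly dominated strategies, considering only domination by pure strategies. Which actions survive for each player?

Survivors P1:{B,C} P2:{R,S}

P2 drop P (S beats it: A:6>5 B:6>4 C:9>4)
P1 drop A (C beats it: Q:6>5 R:8>5 S:11>9)
P2 drop Q (R beats it: B:8>2 C:7>1)
P1→{B,C} P2→{R,S}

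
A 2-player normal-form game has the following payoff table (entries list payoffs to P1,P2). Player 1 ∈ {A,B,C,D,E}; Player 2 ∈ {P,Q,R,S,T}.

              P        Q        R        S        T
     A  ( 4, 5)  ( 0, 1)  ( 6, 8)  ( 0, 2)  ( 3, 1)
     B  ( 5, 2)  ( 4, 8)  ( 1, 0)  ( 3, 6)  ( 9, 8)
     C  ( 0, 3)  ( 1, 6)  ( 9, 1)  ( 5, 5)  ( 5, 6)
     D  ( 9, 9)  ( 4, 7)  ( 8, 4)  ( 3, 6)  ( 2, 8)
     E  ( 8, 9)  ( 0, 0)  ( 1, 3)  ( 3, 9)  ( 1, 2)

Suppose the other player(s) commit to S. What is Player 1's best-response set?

u_1(A vs S) = 0
u_1(B vs S) = 3
u_1(C vs S) = 5
u_1(D vs S) = 3
u_1(E vs S) = 3
max payoff 5 at {C}

BR_1 = {C}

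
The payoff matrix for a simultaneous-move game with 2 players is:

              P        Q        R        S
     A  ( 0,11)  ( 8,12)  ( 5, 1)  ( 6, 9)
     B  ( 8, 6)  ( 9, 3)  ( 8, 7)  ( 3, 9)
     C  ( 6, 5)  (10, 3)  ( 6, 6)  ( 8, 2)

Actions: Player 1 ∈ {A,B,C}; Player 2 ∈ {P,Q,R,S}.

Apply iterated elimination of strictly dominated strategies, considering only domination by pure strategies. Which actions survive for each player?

P1 drop A (C beats it: P:6>0 Q:10>8 R:6>5 S:8>6)
P2 drop P (R beats it: B:7>6 C:6>5)
P2 drop Q (R beats it: B:7>3 C:6>3)
P1→{B,C} P2→{R,S}

IESDS → P1:{B,C} P2:{R,S}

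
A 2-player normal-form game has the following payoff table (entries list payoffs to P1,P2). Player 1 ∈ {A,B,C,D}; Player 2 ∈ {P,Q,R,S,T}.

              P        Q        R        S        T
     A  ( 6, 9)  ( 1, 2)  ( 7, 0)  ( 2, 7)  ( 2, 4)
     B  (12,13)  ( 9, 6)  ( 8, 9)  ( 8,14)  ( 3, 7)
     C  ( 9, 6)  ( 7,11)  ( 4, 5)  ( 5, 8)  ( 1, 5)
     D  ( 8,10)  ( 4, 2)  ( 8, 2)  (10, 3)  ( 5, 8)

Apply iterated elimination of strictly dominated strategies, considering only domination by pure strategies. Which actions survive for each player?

P1 drop A (B beats it: P:12>6 Q:9>1 R:8>7 S:8>2 T:3>2)
P1 drop C (B beats it: P:12>9 Q:9>7 R:8>4 S:8>5 T:3>1)
P2 drop Q (P beats it: B:13>6 D:10>2)
P2 drop R (P beats it: B:13>9 D:10>2)
P2 drop T (P beats it: B:13>7 D:10>8)
P1→{B,D} P2→{P,S}

Remaining: P1:{B,D} P2:{P,S}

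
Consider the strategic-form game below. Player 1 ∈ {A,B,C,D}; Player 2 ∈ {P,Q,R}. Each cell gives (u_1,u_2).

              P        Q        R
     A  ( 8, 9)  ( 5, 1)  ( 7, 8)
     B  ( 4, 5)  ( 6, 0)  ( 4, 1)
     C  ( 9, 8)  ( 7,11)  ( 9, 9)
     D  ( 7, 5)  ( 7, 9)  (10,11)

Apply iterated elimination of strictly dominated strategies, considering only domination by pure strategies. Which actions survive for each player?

P1 drop A (C beats it: P:9>8 Q:7>5 R:9>7)
P1 drop B (C beats it: P:9>4 Q:7>6 R:9>4)
P2 drop P (Q beats it: C:11>8 D:9>5)
P1→{C,D} P2→{Q,R}

Survivors P1:{C,D} P2:{Q,R}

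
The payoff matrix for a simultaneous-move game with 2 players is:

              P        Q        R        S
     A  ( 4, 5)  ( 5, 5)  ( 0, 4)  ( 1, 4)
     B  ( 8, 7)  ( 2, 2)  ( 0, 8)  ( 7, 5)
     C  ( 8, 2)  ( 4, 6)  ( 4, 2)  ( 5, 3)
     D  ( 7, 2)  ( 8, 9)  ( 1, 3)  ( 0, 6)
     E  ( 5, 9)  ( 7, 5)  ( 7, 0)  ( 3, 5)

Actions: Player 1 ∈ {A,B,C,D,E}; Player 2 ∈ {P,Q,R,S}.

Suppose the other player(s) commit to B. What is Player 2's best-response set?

P2 best: {R}

u_2(P vs B) = 7
u_2(Q vs B) = 2
u_2(R vs B) = 8
u_2(S vs B) = 5
max payoff 8 at {R}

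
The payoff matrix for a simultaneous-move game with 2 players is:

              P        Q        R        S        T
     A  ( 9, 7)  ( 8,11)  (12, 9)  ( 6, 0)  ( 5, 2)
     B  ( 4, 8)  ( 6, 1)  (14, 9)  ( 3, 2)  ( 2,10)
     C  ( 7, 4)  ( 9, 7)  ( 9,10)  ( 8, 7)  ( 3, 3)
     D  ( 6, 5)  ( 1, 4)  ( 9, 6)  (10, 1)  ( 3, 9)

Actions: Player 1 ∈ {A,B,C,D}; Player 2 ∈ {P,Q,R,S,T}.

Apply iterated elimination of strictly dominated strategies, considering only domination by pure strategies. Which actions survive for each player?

IESDS → P1:{A,B,C} P2:{Q,R,T}

P2 drop P (R beats it: A:9>7 B:9>8 C:10>4 D:6>5)
P2 drop S (R beats it: A:9>0 B:9>2 C:10>7 D:6>1)
P1 drop D (A beats it: Q:8>1 R:12>9 T:5>3)
P1→{A,B,C} P2→{Q,R,T}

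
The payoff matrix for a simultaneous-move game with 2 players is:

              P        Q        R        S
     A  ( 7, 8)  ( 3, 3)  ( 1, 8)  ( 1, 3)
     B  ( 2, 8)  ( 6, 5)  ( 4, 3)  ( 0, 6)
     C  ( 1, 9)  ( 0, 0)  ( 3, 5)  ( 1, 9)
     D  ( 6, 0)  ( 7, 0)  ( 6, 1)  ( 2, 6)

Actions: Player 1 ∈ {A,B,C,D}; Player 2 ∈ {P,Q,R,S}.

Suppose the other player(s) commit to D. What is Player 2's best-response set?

u_2(P vs D) = 0
u_2(Q vs D) = 0
u_2(R vs D) = 1
u_2(S vs D) = 6
max payoff 6 at {S}

BR_2 = {S}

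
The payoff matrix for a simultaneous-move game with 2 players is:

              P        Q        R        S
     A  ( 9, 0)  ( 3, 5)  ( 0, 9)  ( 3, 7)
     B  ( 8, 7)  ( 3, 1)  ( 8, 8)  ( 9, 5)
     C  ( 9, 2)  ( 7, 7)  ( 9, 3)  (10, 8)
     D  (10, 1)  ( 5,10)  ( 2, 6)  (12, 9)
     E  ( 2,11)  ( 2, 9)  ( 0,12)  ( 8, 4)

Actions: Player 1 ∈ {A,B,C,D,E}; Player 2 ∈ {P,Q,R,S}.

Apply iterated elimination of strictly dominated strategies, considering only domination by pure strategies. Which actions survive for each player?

P1 drop A (D beats it: P:10>9 Q:5>3 R:2>0 S:12>3)
P1 drop B (C beats it: P:9>8 Q:7>3 R:9>8 S:10>9)
P1 drop E (C beats it: P:9>2 Q:7>2 R:9>0 S:10>8)
P2 drop P (Q beats it: C:7>2 D:10>1)
P2 drop R (Q beats it: C:7>3 D:10>6)
P1→{C,D} P2→{Q,S}

Remaining: P1:{C,D} P2:{Q,S}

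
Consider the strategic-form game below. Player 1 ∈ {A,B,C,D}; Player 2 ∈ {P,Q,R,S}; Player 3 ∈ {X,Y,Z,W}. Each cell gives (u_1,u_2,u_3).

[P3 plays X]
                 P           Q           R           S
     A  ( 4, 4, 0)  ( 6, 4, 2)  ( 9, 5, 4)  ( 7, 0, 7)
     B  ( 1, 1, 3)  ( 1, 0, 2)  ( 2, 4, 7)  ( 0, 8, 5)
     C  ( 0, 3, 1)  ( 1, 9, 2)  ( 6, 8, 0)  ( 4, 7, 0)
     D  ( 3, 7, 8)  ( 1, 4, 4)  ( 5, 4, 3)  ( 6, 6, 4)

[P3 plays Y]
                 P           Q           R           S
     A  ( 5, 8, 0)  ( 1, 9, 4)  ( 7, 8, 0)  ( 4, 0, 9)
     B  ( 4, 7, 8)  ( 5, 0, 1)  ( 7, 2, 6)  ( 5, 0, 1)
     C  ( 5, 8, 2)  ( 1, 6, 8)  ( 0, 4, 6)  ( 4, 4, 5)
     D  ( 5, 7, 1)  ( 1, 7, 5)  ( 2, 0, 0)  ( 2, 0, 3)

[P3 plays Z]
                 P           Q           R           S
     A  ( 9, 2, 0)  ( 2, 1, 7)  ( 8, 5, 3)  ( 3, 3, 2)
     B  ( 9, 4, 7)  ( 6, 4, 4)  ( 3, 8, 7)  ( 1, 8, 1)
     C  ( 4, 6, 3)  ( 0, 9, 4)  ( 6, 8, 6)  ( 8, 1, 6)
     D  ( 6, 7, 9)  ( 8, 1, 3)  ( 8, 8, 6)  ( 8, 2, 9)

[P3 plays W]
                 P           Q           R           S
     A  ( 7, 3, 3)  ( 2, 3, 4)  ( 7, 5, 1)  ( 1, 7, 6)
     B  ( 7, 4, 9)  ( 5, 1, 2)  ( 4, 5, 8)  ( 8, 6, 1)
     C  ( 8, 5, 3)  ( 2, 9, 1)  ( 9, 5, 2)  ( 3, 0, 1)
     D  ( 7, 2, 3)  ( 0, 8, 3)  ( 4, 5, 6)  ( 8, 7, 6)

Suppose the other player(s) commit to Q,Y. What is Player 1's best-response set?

u_1(A vs Q,Y) = 1
u_1(B vs Q,Y) = 5
u_1(C vs Q,Y) = 1
u_1(D vs Q,Y) = 1
max payoff 5 at {B}

argmax u_1 = {B}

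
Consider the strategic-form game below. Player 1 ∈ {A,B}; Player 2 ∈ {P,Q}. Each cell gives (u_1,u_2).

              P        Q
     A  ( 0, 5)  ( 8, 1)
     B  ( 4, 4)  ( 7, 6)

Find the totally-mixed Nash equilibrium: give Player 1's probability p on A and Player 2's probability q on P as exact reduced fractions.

P1 indiff ⇒ q·0+(1-q)·8 = q·4+(1-q)·7 ⇒ q(-4) = (1-q)(-1) ⇒ q = 1/5
P2 indiff ⇒ p·5+(1-p)·4 = p·1+(1-p)·6 ⇒ p(4) = (1-p)(2) ⇒ p = 1/3

p=1/3, q=1/5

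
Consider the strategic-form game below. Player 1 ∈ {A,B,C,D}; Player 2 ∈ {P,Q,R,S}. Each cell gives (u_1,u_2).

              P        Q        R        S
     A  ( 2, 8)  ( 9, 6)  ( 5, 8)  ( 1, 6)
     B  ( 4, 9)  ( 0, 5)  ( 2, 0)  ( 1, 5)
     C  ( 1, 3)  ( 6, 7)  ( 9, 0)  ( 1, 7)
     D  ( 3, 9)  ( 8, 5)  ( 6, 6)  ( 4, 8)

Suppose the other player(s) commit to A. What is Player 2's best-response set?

argmax u_2 = {P,R}

u_2(P vs A) = 8
u_2(Q vs A) = 6
u_2(R vs A) = 8
u_2(S vs A) = 6
max payoff 8 at {P,R}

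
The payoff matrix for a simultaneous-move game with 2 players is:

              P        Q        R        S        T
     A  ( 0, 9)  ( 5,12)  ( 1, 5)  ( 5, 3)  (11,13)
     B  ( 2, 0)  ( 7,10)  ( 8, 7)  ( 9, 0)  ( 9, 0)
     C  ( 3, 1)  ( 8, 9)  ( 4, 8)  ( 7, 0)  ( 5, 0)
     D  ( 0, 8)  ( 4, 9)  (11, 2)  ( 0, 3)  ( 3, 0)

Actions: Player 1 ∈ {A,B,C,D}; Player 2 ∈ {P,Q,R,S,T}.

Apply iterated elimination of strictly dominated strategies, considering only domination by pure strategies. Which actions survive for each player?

P2 drop P (Q beats it: A:12>9 B:10>0 C:9>1 D:9>8)
P2 drop R (Q beats it: A:12>5 B:10>7 C:9>8 D:9>2)
P1 drop D (A beats it: Q:5>4 S:5>0 T:11>3)
P2 drop S (Q beats it: A:12>3 B:10>0 C:9>0)
P1→{A,B,C} P2→{Q,T}

IESDS → P1:{A,B,C} P2:{Q,T}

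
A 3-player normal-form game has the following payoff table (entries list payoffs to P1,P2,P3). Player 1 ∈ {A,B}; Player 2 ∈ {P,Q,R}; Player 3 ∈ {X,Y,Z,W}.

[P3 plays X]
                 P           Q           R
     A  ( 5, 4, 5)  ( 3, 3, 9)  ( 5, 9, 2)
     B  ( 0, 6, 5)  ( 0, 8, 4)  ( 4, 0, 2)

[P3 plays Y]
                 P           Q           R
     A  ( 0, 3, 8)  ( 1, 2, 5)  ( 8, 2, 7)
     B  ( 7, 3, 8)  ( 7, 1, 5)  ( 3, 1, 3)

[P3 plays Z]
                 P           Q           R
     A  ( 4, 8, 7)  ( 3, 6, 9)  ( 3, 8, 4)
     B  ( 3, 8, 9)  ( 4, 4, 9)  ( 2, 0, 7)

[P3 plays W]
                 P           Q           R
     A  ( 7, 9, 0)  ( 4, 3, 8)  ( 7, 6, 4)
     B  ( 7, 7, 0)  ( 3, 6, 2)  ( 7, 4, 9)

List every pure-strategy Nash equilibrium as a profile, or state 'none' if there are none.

Equilibria: none

(A,P,X): not NE [P2→R gives 9>4; P3→Y gives 8>5]
(A,P,Y): not NE [P1→B gives 7>0]
(A,P,Z): not NE [P3→Y gives 8>7]
(A,P,W): not NE [P3→Y gives 8>0]
(A,Q,X): not NE [P2→R gives 9>3]
(A,Q,Y): not NE [P1→B gives 7>1; P2→P gives 3>2; P3→Z gives 9>5]
(A,Q,Z): not NE [P1→B gives 4>3; P2→R gives 8>6]
(A,Q,W): not NE [P2→P gives 9>3; P3→Z gives 9>8]
(A,R,X): not NE [P3→Y gives 7>2]
(A,R,Y): not NE [P2→P gives 3>2]
(A,R,Z): not NE [P3→Y gives 7>4]
(A,R,W): not NE [P2→P gives 9>6; P3→Y gives 7>4]
(B,P,X): not NE [P1→A gives 5>0; P2→Q gives 8>6; P3→Z gives 9>5]
(B,P,Y): not NE [P3→Z gives 9>8]
(B,P,Z): not NE [P1→A gives 4>3]
(B,P,W): not NE [P3→Z gives 9>0]
(B,Q,X): not NE [P1→A gives 3>0; P3→Z gives 9>4]
(B,Q,Y): not NE [P2→P gives 3>1; P3→Z gives 9>5]
(B,Q,Z): not NE [P2→P gives 8>4]
(B,Q,W): not NE [P1→A gives 4>3; P2→P gives 7>6; P3→Z gives 9>2]
(B,R,X): not NE [P1→A gives 5>4; P2→Q gives 8>0; P3→W gives 9>2]
(B,R,Y): not NE [P1→A gives 8>3; P2→P gives 3>1; P3→W gives 9>3]
(B,R,Z): not NE [P1→A gives 3>2; P2→P gives 8>0; P3→W gives 9>7]
(B,R,W): not NE [P2→P gives 7>4]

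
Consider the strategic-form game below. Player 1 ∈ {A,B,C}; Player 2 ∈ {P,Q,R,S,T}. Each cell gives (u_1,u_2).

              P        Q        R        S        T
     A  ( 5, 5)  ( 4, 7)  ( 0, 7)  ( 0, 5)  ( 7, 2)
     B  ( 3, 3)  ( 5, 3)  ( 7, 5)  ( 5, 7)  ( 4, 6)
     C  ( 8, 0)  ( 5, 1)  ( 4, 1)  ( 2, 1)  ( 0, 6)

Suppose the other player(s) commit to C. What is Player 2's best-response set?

argmax u_2 = {T}

u_2(P vs C) = 0
u_2(Q vs C) = 1
u_2(R vs C) = 1
u_2(S vs C) = 1
u_2(T vs C) = 6
max payoff 6 at {T}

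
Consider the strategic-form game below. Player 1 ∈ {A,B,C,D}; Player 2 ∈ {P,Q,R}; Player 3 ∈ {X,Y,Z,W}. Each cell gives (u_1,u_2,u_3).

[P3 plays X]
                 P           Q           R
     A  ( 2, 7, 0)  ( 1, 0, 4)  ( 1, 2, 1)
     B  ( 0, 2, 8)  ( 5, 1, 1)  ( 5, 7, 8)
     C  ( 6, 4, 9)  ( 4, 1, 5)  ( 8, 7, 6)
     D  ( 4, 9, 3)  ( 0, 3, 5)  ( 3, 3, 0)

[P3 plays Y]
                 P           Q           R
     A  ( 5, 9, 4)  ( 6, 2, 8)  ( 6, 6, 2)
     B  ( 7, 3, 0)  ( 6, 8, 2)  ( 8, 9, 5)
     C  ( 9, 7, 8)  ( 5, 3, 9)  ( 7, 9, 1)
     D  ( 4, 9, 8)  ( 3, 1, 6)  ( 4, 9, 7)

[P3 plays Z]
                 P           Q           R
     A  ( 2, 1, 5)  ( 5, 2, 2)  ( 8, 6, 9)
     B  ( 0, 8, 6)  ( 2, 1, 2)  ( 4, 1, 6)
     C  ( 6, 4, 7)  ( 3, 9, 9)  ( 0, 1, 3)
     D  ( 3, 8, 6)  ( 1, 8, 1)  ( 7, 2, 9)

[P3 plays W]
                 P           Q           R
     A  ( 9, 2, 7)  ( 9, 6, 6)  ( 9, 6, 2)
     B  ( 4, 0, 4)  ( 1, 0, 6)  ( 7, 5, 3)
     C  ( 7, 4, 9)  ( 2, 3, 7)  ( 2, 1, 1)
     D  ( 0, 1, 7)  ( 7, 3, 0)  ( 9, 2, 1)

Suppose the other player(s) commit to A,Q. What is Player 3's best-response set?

u_3(X vs A,Q) = 4
u_3(Y vs A,Q) = 8
u_3(Z vs A,Q) = 2
u_3(W vs A,Q) = 6
max payoff 8 at {Y}

P3 best: {Y}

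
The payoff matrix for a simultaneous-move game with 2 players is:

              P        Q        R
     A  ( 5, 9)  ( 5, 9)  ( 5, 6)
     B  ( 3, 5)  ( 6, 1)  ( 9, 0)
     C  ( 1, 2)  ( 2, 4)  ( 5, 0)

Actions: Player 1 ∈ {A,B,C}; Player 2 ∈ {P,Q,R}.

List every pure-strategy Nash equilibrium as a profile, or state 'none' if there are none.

(A,P): NE
(A,Q): not NE [P1→B gives 6>5]
(A,R): not NE [P1→B gives 9>5; P2→Q gives 9>6]
(B,P): not NE [P1→A gives 5>3]
(B,Q): not NE [P2→P gives 5>1]
(B,R): not NE [P2→P gives 5>0]
(C,P): not NE [P1→A gives 5>1; P2→Q gives 4>2]
(C,Q): not NE [P1→B gives 6>2]
(C,R): not NE [P1→B gives 9>5; P2→Q gives 4>0]

PSNE = {(A,P)}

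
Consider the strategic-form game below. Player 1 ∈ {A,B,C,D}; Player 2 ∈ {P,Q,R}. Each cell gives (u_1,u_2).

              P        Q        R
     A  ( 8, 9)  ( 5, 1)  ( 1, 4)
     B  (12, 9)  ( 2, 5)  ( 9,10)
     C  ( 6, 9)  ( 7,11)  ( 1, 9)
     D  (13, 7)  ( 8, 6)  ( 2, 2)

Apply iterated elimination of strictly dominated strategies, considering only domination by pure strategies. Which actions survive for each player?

Remaining: P1:{B,D} P2:{P,R}

P1 drop A (D beats it: P:13>8 Q:8>5 R:2>1)
P1 drop C (D beats it: P:13>6 Q:8>7 R:2>1)
P2 drop Q (P beats it: B:9>5 D:7>6)
P1→{B,D} P2→{P,R}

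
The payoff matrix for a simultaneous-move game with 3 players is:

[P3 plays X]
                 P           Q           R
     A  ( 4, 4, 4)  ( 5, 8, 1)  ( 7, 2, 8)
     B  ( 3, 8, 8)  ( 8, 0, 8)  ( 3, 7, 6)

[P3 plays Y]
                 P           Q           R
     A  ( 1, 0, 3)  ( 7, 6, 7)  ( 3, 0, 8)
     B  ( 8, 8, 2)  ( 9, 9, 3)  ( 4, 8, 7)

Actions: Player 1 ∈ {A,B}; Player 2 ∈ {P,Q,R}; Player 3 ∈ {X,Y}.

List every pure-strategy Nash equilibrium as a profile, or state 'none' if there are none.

(A,P,X): not NE [P2→Q gives 8>4]
(A,P,Y): not NE [P1→B gives 8>1; P2→Q gives 6>0; P3→X gives 4>3]
(A,Q,X): not NE [P1→B gives 8>5; P3→Y gives 7>1]
(A,Q,Y): not NE [P1→B gives 9>7]
(A,R,X): not NE [P2→Q gives 8>2]
(A,R,Y): not NE [P1→B gives 4>3; P2→Q gives 6>0]
(B,P,X): not NE [P1→A gives 4>3]
(B,P,Y): not NE [P2→Q gives 9>8; P3→X gives 8>2]
(B,Q,X): not NE [P2→P gives 8>0]
(B,Q,Y): not NE [P3→X gives 8>3]
(B,R,X): not NE [P1→A gives 7>3; P2→P gives 8>7; P3→Y gives 7>6]
(B,R,Y): not NE [P2→Q gives 9>8]

PSNE: ∅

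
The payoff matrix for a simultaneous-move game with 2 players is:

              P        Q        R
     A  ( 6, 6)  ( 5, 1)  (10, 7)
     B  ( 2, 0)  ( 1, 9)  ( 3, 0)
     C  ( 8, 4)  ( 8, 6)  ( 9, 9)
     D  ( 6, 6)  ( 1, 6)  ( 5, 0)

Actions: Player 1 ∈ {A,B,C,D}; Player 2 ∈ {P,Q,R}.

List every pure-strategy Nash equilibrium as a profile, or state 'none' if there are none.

PSNE = {(A,R)}

(A,P): not NE [P1→C gives 8>6; P2→R gives 7>6]
(A,Q): not NE [P1→C gives 8>5; P2→R gives 7>1]
(A,R): NE
(B,P): not NE [P1→C gives 8>2; P2→Q gives 9>0]
(B,Q): not NE [P1→C gives 8>1]
(B,R): not NE [P1→A gives 10>3; P2→Q gives 9>0]
(C,P): not NE [P2→R gives 9>4]
(C,Q): not NE [P2→R gives 9>6]
(C,R): not NE [P1→A gives 10>9]
(D,P): not NE [P1→C gives 8>6]
(D,Q): not NE [P1→C gives 8>1]
(D,R): not NE [P1→A gives 10>5; P2→Q gives 6>0]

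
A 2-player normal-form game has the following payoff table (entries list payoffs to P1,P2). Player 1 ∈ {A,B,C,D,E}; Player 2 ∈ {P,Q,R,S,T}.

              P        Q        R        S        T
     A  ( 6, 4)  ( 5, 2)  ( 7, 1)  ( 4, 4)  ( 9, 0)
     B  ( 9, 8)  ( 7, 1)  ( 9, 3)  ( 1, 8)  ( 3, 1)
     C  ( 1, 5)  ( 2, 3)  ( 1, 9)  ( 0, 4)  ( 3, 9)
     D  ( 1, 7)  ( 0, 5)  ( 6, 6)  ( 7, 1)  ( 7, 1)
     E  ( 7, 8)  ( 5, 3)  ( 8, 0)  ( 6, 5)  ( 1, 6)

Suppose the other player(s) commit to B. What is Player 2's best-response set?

BR_2 = {P,S}

u_2(P vs B) = 8
u_2(Q vs B) = 1
u_2(R vs B) = 3
u_2(S vs B) = 8
u_2(T vs B) = 1
max payoff 8 at {P,S}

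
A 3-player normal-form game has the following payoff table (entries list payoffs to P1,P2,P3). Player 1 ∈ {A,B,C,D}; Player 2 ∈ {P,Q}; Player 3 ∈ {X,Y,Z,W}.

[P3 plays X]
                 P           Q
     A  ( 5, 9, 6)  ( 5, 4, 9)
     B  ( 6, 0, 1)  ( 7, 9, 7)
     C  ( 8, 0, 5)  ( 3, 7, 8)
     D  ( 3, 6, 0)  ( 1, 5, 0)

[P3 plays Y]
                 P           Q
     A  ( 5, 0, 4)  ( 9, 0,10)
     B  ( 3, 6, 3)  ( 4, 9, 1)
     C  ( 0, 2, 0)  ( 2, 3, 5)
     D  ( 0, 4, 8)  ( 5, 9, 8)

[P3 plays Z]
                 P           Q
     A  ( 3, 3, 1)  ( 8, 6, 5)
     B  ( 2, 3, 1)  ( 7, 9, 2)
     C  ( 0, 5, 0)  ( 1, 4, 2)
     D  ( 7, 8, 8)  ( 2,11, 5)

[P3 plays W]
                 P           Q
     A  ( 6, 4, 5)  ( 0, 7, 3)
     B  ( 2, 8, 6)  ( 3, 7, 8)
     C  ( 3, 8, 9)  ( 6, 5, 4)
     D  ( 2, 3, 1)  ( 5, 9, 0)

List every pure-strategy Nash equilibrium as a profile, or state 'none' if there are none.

(A,P,X): not NE [P1→C gives 8>5]
(A,P,Y): not NE [P3→X gives 6>4]
(A,P,Z): not NE [P1→D gives 7>3; P2→Q gives 6>3; P3→X gives 6>1]
(A,P,W): not NE [P2→Q gives 7>4; P3→X gives 6>5]
(A,Q,X): not NE [P1→B gives 7>5; P2→P gives 9>4; P3→Y gives 10>9]
(A,Q,Y): NE
(A,Q,Z): not NE [P3→Y gives 10>5]
(A,Q,W): not NE [P1→C gives 6>0; P3→Y gives 10>3]
(B,P,X): not NE [P1→C gives 8>6; P2→Q gives 9>0; P3→W gives 6>1]
(B,P,Y): not NE [P1→A gives 5>3; P2→Q gives 9>6; P3→W gives 6>3]
(B,P,Z): not NE [P1→D gives 7>2; P2→Q gives 9>3; P3→W gives 6>1]
(B,P,W): not NE [P1→A gives 6>2]
(B,Q,X): not NE [P3→W gives 8>7]
(B,Q,Y): not NE [P1→A gives 9>4; P3→W gives 8>1]
(B,Q,Z): not NE [P1→A gives 8>7; P3→W gives 8>2]
(B,Q,W): not NE [P1→C gives 6>3; P2→P gives 8>7]
(C,P,X): not NE [P2→Q gives 7>0; P3→W gives 9>5]
(C,P,Y): not NE [P1→A gives 5>0; P2→Q gives 3>2; P3→W gives 9>0]
(C,P,Z): not NE [P1→D gives 7>0; P3→W gives 9>0]
(C,P,W): not NE [P1→A gives 6>3]
(C,Q,X): not NE [P1→B gives 7>3]
(C,Q,Y): not NE [P1→A gives 9>2; P3→X gives 8>5]
(C,Q,Z): not NE [P1→A gives 8>1; P2→P gives 5>4; P3→X gives 8>2]
(C,Q,W): not NE [P2→P gives 8>5; P3→X gives 8>4]
(D,P,X): not NE [P1→C gives 8>3; P3→Z gives 8>0]
(D,P,Y): not NE [P1→A gives 5>0; P2→Q gives 9>4]
(D,P,Z): not NE [P2→Q gives 11>8]
(D,P,W): not NE [P1→A gives 6>2; P2→Q gives 9>3; P3→Z gives 8>1]
(D,Q,X): not NE [P1→B gives 7>1; P2→P gives 6>5; P3→Y gives 8>0]
(D,Q,Y): not NE [P1→A gives 9>5]
(D,Q,Z): not NE [P1→A gives 8>2; P3→Y gives 8>5]
(D,Q,W): not NE [P1→C gives 6>5; P3→Y gives 8>0]

Nash profiles: (A,Q,Y)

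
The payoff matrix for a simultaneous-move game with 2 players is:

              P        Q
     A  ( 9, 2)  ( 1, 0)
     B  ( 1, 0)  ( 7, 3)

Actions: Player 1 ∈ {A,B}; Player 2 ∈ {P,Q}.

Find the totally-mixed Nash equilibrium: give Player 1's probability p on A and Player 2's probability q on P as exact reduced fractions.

P1 indiff ⇒ q·9+(1-q)·1 = q·1+(1-q)·7 ⇒ q(8) = (1-q)(6) ⇒ q = 3/7
P2 indiff ⇒ p·2+(1-p)·0 = p·0+(1-p)·3 ⇒ p(2) = (1-p)(3) ⇒ p = 3/5

(p,q) = (3/5, 3/7)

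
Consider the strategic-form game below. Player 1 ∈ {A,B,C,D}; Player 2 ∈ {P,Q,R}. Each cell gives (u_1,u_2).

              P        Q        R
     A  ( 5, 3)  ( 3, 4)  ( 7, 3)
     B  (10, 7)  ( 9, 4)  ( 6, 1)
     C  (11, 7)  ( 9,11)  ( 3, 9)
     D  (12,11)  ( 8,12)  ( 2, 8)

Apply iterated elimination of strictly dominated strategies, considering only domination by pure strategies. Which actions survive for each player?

IESDS → P1:{B,C,D} P2:{P,Q}

P2 drop R (Q beats it: A:4>3 B:4>1 C:11>9 D:12>8)
P1 drop A (B beats it: P:10>5 Q:9>3)
P1→{B,C,D} P2→{P,Q}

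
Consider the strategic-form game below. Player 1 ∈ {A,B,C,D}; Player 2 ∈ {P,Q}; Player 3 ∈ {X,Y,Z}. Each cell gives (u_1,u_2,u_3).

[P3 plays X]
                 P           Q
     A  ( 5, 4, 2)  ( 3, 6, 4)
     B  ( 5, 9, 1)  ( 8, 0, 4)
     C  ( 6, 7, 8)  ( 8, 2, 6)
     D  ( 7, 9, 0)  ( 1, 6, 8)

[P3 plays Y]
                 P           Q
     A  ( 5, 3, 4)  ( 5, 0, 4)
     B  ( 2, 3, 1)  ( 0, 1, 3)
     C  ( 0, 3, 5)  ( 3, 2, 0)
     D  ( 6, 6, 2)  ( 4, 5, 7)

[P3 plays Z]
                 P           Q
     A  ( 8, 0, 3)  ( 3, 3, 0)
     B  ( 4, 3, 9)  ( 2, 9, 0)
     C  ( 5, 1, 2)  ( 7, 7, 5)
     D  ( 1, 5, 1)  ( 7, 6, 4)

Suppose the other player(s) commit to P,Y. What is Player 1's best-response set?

u_1(A vs P,Y) = 5
u_1(B vs P,Y) = 2
u_1(C vs P,Y) = 0
u_1(D vs P,Y) = 6
max payoff 6 at {D}

argmax u_1 = {D}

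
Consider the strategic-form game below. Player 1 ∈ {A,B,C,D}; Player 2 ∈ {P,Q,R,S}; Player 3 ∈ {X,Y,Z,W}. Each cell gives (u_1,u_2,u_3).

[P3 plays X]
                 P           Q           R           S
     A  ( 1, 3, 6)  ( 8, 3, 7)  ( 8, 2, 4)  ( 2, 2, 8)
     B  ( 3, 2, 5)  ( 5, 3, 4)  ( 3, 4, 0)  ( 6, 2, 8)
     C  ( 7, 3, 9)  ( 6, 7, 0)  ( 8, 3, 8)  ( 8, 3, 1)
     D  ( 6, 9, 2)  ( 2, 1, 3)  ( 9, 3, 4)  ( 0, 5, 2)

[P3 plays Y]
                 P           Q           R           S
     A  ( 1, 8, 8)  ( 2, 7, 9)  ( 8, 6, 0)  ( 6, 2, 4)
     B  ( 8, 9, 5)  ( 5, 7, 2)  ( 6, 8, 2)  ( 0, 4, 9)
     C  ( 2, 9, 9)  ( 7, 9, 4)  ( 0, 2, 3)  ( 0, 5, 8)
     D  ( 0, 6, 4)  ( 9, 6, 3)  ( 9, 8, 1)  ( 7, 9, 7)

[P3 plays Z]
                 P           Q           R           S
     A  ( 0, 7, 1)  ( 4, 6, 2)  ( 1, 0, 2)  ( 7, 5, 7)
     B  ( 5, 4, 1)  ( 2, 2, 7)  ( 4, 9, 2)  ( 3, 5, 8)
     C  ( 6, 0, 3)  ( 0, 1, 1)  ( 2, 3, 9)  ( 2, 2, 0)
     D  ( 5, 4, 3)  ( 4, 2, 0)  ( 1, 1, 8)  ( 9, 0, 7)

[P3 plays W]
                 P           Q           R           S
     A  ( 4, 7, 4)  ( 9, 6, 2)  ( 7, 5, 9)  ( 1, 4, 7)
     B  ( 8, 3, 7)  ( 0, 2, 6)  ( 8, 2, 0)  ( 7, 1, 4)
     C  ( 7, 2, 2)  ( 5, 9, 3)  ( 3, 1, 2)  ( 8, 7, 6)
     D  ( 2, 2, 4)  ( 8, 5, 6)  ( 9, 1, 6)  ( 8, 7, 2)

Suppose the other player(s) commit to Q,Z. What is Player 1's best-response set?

argmax u_1 = {A,D}

u_1(A vs Q,Z) = 4
u_1(B vs Q,Z) = 2
u_1(C vs Q,Z) = 0
u_1(D vs Q,Z) = 4
max payoff 4 at {A,D}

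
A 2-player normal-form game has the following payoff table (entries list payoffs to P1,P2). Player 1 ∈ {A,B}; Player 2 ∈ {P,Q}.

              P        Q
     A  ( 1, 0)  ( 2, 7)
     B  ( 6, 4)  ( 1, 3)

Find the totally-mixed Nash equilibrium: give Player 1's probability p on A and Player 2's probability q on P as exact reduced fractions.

p=1/8, q=1/6

P1 indiff ⇒ q·1+(1-q)·2 = q·6+(1-q)·1 ⇒ q(-5) = (1-q)(-1) ⇒ q = 1/6
P2 indiff ⇒ p·0+(1-p)·4 = p·7+(1-p)·3 ⇒ p(-7) = (1-p)(-1) ⇒ p = 1/8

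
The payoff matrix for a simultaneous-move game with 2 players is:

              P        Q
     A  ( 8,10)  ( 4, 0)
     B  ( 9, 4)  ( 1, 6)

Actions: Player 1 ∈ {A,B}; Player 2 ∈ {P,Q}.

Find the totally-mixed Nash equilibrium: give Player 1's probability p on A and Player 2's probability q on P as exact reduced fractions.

p=1/6, q=3/4

P1 indiff ⇒ q·8+(1-q)·4 = q·9+(1-q)·1 ⇒ q(-1) = (1-q)(-3) ⇒ q = 3/4
P2 indiff ⇒ p·10+(1-p)·4 = p·0+(1-p)·6 ⇒ p(10) = (1-p)(2) ⇒ p = 1/6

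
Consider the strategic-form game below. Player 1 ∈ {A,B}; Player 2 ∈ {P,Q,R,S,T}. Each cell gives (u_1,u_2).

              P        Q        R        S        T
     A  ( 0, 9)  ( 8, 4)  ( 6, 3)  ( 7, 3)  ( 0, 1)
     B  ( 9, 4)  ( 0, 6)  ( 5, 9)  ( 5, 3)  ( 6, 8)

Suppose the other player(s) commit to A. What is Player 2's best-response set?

argmax u_2 = {P}

u_2(P vs A) = 9
u_2(Q vs A) = 4
u_2(R vs A) = 3
u_2(S vs A) = 3
u_2(T vs A) = 1
max payoff 9 at {P}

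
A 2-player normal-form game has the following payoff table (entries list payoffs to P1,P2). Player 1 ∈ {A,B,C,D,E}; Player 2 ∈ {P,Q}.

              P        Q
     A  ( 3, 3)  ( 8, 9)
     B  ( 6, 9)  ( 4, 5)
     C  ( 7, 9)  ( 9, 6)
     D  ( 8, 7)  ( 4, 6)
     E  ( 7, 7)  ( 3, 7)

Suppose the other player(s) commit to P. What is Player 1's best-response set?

BR_1 = {D}

u_1(A vs P) = 3
u_1(B vs P) = 6
u_1(C vs P) = 7
u_1(D vs P) = 8
u_1(E vs P) = 7
max payoff 8 at {D}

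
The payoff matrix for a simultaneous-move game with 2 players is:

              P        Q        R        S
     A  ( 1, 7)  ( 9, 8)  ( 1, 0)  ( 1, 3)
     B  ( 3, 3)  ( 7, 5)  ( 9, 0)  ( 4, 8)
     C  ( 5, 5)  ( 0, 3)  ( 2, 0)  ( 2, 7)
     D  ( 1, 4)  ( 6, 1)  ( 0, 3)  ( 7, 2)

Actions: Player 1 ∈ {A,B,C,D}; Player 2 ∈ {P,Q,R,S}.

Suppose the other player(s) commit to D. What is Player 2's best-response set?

u_2(P vs D) = 4
u_2(Q vs D) = 1
u_2(R vs D) = 3
u_2(S vs D) = 2
max payoff 4 at {P}

P2 best: {P}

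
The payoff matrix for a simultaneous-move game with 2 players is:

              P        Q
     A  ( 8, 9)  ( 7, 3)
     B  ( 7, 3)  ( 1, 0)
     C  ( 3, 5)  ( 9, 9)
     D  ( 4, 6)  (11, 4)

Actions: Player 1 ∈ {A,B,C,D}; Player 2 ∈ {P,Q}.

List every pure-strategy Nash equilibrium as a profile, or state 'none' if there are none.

NE set: (A,P)

(A,P): NE
(A,Q): not NE [P1→D gives 11>7; P2→P gives 9>3]
(B,P): not NE [P1→A gives 8>7]
(B,Q): not NE [P1→D gives 11>1; P2→P gives 3>0]
(C,P): not NE [P1→A gives 8>3; P2→Q gives 9>5]
(C,Q): not NE [P1→D gives 11>9]
(D,P): not NE [P1→A gives 8>4]
(D,Q): not NE [P2→P gives 6>4]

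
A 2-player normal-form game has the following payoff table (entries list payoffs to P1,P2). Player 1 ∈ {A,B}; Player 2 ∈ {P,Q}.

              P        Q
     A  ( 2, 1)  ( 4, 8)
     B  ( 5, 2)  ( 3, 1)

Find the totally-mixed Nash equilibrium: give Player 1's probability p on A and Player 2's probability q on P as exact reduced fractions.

p=1/8, q=1/4

P1 indiff ⇒ q·2+(1-q)·4 = q·5+(1-q)·3 ⇒ q(-3) = (1-q)(-1) ⇒ q = 1/4
P2 indiff ⇒ p·1+(1-p)·2 = p·8+(1-p)·1 ⇒ p(-7) = (1-p)(-1) ⇒ p = 1/8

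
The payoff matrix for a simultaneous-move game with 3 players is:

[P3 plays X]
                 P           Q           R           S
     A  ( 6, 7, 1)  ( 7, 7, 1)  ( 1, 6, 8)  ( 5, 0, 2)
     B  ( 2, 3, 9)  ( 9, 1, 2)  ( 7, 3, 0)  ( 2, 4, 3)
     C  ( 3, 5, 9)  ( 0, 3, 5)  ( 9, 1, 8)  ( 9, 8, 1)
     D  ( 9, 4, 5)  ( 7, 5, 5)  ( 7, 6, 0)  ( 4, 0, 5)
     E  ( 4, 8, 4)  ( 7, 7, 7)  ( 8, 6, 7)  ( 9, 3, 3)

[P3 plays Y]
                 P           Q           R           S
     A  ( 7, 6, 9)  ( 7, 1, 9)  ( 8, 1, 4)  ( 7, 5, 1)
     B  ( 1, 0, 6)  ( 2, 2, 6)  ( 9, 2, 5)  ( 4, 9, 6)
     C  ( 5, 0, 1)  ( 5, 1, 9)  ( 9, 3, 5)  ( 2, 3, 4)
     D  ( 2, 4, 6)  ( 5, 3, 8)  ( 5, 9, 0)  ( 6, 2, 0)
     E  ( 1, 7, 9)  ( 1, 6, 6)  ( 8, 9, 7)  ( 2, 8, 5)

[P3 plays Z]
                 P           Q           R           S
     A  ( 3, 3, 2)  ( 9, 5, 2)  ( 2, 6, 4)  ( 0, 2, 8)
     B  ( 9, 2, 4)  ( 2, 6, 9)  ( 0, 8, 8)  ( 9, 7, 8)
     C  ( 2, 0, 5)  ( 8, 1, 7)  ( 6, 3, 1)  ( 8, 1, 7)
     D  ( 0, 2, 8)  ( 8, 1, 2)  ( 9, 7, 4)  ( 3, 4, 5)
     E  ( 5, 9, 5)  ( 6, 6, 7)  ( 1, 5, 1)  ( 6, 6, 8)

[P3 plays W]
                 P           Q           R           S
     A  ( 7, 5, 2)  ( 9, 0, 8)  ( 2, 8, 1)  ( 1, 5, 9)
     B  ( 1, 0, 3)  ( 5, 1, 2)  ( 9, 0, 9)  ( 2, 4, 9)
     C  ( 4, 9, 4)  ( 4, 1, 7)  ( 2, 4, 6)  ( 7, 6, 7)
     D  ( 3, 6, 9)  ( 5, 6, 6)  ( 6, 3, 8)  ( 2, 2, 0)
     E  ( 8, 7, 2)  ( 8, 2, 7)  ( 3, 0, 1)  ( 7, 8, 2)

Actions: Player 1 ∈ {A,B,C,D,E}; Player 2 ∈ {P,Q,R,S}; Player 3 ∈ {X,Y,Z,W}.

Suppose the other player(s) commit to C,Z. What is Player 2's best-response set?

P2 best: {R}

u_2(P vs C,Z) = 0
u_2(Q vs C,Z) = 1
u_2(R vs C,Z) = 3
u_2(S vs C,Z) = 1
max payoff 3 at {R}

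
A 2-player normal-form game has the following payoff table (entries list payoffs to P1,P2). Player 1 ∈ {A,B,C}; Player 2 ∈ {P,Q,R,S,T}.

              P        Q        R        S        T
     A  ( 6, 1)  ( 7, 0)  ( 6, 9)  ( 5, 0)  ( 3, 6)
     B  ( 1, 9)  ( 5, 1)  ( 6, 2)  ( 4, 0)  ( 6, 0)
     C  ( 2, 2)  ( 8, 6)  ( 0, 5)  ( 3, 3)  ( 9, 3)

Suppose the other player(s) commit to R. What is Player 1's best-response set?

u_1(A vs R) = 6
u_1(B vs R) = 6
u_1(C vs R) = 0
max payoff 6 at {A,B}

P1 best: {A,B}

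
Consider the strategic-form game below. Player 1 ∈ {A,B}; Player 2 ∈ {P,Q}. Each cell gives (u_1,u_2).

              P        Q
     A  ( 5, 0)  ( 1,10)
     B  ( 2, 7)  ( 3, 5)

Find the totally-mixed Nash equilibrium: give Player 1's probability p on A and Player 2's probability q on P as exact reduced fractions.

p=1/6, q=2/5

P1 indiff ⇒ q·5+(1-q)·1 = q·2+(1-q)·3 ⇒ q(3) = (1-q)(2) ⇒ q = 2/5
P2 indiff ⇒ p·0+(1-p)·7 = p·10+(1-p)·5 ⇒ p(-10) = (1-p)(-2) ⇒ p = 1/6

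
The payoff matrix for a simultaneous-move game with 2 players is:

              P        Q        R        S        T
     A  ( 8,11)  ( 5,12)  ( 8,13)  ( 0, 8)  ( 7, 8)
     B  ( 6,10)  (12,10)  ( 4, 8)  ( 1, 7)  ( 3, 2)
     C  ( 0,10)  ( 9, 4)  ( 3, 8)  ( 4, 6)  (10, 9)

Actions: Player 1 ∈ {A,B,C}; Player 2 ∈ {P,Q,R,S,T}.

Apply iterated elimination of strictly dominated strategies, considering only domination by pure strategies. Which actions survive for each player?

IESDS → P1:{A,B} P2:{P,Q,R}

P2 drop S (P beats it: A:11>8 B:10>7 C:10>6)
P2 drop T (P beats it: A:11>8 B:10>2 C:10>9)
P1 drop C (B beats it: P:6>0 Q:12>9 R:4>3)
P1→{A,B} P2→{P,Q,R}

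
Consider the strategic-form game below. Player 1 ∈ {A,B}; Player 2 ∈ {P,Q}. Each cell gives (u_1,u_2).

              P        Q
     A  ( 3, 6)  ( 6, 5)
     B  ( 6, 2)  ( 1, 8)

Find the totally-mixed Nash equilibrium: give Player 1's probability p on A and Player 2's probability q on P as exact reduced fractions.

p=6/7, q=5/8

P1 indiff ⇒ q·3+(1-q)·6 = q·6+(1-q)·1 ⇒ q(-3) = (1-q)(-5) ⇒ q = 5/8
P2 indiff ⇒ p·6+(1-p)·2 = p·5+(1-p)·8 ⇒ p(1) = (1-p)(6) ⇒ p = 6/7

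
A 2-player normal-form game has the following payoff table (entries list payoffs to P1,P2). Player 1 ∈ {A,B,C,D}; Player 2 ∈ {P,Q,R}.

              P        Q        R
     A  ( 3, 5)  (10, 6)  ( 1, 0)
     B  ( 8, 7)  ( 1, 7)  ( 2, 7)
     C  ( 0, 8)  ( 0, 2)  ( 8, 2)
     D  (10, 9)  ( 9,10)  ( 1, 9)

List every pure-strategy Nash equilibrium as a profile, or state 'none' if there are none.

PSNE = {(A,Q)}

(A,P): not NE [P1→D gives 10>3; P2→Q gives 6>5]
(A,Q): NE
(A,R): not NE [P1→C gives 8>1; P2→Q gives 6>0]
(B,P): not NE [P1→D gives 10>8]
(B,Q): not NE [P1→A gives 10>1]
(B,R): not NE [P1→C gives 8>2]
(C,P): not NE [P1→D gives 10>0]
(C,Q): not NE [P1→A gives 10>0; P2→P gives 8>2]
(C,R): not NE [P2→P gives 8>2]
(D,P): not NE [P2→Q gives 10>9]
(D,Q): not NE [P1→A gives 10>9]
(D,R): not NE [P1→C gives 8>1; P2→Q gives 10>9]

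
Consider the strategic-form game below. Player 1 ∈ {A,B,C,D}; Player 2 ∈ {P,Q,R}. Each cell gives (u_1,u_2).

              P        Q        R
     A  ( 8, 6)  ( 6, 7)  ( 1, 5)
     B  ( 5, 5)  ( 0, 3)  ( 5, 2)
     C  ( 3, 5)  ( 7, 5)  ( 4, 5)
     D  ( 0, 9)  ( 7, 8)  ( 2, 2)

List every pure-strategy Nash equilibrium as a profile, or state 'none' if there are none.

Nash profiles: (C,Q)

(A,P): not NE [P2→Q gives 7>6]
(A,Q): not NE [P1→D gives 7>6]
(A,R): not NE [P1→B gives 5>1; P2→Q gives 7>5]
(B,P): not NE [P1→A gives 8>5]
(B,Q): not NE [P1→D gives 7>0; P2→P gives 5>3]
(B,R): not NE [P2→P gives 5>2]
(C,P): not NE [P1→A gives 8>3]
(C,Q): NE
(C,R): not NE [P1→B gives 5>4]
(D,P): not NE [P1→A gives 8>0]
(D,Q): not NE [P2→P gives 9>8]
(D,R): not NE [P1→B gives 5>2; P2→P gives 9>2]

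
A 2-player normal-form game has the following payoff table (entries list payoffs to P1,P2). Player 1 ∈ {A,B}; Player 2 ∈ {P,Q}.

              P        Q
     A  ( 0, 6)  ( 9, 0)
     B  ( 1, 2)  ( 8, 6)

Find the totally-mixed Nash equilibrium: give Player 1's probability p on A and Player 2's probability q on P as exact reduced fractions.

P1 indiff ⇒ q·0+(1-q)·9 = q·1+(1-q)·8 ⇒ q(-1) = (1-q)(-1) ⇒ q = 1/2
P2 indiff ⇒ p·6+(1-p)·2 = p·0+(1-p)·6 ⇒ p(6) = (1-p)(4) ⇒ p = 2/5

p=2/5, q=1/2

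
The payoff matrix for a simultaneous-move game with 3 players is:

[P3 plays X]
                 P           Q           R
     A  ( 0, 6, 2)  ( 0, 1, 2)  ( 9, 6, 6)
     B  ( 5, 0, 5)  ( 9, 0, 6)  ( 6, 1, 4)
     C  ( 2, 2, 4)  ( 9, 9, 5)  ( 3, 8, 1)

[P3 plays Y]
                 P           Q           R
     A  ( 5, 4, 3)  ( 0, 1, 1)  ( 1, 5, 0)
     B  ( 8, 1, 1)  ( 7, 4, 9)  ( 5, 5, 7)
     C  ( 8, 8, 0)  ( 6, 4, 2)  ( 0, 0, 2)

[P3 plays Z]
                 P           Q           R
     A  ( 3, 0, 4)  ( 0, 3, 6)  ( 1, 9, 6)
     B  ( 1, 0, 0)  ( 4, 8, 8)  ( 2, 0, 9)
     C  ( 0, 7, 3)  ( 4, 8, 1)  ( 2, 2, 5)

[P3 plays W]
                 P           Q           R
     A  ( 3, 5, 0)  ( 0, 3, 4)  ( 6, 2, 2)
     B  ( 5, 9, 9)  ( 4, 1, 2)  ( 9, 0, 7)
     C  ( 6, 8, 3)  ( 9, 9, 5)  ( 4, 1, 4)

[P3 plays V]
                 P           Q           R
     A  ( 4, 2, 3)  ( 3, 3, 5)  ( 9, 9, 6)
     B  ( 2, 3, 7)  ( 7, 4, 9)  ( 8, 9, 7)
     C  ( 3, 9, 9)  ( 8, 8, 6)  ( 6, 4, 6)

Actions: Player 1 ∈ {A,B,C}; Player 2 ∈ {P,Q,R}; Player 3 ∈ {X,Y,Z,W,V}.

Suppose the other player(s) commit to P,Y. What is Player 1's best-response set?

u_1(A vs P,Y) = 5
u_1(B vs P,Y) = 8
u_1(C vs P,Y) = 8
max payoff 8 at {B,C}

BR_1 = {B,C}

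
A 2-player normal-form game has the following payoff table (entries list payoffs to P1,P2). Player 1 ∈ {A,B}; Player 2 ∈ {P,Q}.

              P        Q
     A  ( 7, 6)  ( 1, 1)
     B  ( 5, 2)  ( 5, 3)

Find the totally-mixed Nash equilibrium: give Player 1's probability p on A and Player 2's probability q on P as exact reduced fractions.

p=1/6, q=2/3

P1 indiff ⇒ q·7+(1-q)·1 = q·5+(1-q)·5 ⇒ q(2) = (1-q)(4) ⇒ q = 2/3
P2 indiff ⇒ p·6+(1-p)·2 = p·1+(1-p)·3 ⇒ p(5) = (1-p)(1) ⇒ p = 1/6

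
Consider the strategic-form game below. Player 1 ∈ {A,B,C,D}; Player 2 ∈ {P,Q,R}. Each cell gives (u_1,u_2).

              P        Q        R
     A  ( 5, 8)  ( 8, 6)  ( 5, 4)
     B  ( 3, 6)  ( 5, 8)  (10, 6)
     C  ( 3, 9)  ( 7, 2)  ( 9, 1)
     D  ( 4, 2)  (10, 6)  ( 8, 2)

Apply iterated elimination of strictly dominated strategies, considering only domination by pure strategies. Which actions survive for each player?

IESDS → P1:{A,D} P2:{P,Q}

P2 drop R (Q beats it: A:6>4 B:8>6 C:2>1 D:6>2)
P1 drop B (A beats it: P:5>3 Q:8>5)
P1 drop C (A beats it: P:5>3 Q:8>7)
P1→{A,D} P2→{P,Q}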